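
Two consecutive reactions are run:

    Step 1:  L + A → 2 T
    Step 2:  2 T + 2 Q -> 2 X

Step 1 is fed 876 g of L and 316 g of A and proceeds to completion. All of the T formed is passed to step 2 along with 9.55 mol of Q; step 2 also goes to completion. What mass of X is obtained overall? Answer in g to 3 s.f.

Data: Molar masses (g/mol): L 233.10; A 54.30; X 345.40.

2600 g

Step 1:
n(L) = 876.0 / 233.10 = 3.758 mol
n(A) = 316.0 / 54.30 = 5.820 mol
n/ν for L = 3.758/1 = 3.758
n/ν for A = 5.820/1 = 5.820
Smallest n/ν is L → limiting reagent.
n(T) produced = (2/1) × 3.758 = 7.516 mol
Step 2:
n(T) available = 7.516 mol
n(Q) = 9.550 mol
n/ν for T = 7.516/2 = 3.758
n/ν for Q = 9.550/2 = 4.775
Smallest n/ν is T → limiting reagent.
n(X) = (2/2) × 7.516 = 7.516 mol
mass = 7.516 × 345.40 = 2596 g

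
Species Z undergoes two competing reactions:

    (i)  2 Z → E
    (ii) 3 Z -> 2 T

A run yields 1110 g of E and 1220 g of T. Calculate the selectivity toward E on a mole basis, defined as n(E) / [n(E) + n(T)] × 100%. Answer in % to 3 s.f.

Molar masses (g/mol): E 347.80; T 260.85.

40.6 %

n(E) = 1110 / 347.80 = 3.191 mol
n(T) = 1220 / 260.85 = 4.677 mol
selectivity = 3.191/(3.191+4.677) × 100 = 40.56 %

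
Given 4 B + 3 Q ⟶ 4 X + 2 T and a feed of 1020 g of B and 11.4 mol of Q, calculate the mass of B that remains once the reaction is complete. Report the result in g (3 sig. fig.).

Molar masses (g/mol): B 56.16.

166 g

n(B) = 1020 / 56.16 = 18.16 mol
n(Q) = 11.40 mol
n/ν for B = 18.16/4 = 4.540
n/ν for Q = 11.40/3 = 3.800
Smallest n/ν is Q → limiting reagent.
B consumed = (4/3) × 11.40 = 15.20 mol
B remaining = 18.16 − 15.20 = 2.960 mol
mass = 2.960 × 56.16 = 166.2 g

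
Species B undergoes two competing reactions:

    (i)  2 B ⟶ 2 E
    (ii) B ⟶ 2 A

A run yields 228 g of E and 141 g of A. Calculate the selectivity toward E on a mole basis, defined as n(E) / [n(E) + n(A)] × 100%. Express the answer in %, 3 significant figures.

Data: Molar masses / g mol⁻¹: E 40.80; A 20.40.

44.7 %

n(E) = 228 / 40.80 = 5.588 mol
n(A) = 141 / 20.40 = 6.912 mol
selectivity = 5.588/(5.588+6.912) × 100 = 44.70 %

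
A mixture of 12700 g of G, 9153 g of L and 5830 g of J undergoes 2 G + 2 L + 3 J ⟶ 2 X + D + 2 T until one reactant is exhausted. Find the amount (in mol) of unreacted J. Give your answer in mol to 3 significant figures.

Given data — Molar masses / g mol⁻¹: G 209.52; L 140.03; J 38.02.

n(G) = 12700 / 209.52 = 60.61 mol
n(L) = 9153 / 140.03 = 65.36 mol
n(J) = 5830 / 38.02 = 153.3 mol
n/ν for G = 60.61/2 = 30.31
n/ν for L = 65.36/2 = 32.68
n/ν for J = 153.3/3 = 51.10
Smallest n/ν is G → limiting reagent.
J consumed = (3/2) × 60.61 = 90.92 mol
J remaining = 153.3 − 90.92 = 62.38 mol

62.4 mol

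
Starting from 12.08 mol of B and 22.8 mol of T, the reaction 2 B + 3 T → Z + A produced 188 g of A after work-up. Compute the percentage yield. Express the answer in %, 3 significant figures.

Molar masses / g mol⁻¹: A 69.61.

n(B) = 12.08 mol
n(T) = 22.80 mol
n/ν for B = 12.08/2 = 6.040
n/ν for T = 22.80/3 = 7.600
Smallest n/ν is B → limiting reagent.
theoretical n(A) = (1/2) × 12.08 = 6.040 mol → 420.4 g
% yield = 188 / 420.4 × 100 = 44.72 %

44.7 %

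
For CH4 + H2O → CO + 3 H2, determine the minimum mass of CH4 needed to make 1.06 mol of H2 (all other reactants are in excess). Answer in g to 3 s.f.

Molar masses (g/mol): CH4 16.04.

n(H2) = 1.060 mol
n(CH4) = (1/3) × 1.060 = 0.3533 mol
mass = 0.3533 × 16.04 = 5.667 g

5.67 g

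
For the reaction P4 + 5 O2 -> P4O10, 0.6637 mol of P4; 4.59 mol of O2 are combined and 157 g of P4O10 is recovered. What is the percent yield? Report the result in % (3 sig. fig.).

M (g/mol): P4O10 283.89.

n(P4) = 0.6637 mol
n(O2) = 4.590 mol
n/ν → P4: 0.6637, O2: 0.9180; P4 is limiting.
theoretical n(P4O10) = (1/1) × 0.6637 = 0.6637 mol → 188.4 g
% yield = 157 / 188.4 × 100 = 83.33 %

83.3 %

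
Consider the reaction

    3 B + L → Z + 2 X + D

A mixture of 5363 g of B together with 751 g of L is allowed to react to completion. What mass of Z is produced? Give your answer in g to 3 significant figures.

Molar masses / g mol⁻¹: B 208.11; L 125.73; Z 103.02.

615 g

n(B) = 5363 / 208.11 = 25.77 mol
n(L) = 751.0 / 125.73 = 5.973 mol
n/ν → B: 8.590, L: 5.973; L is limiting.
n(Z) = (1/1) × 5.973 = 5.973 mol
mass = 5.973 × 103.02 = 615.3 g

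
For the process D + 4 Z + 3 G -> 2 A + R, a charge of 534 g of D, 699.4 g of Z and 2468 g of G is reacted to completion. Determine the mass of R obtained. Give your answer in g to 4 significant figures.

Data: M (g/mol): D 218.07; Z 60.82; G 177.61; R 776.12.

1901 g

n(D) = 534.0 / 218.07 = 2.449 mol
n(Z) = 699.4 / 60.82 = 11.50 mol
n(G) = 2468 / 177.61 = 13.90 mol
n/ν → D: 2.449, Z: 2.875, G: 4.633; D is limiting.
n(R) = (1/1) × 2.449 = 2.449 mol
mass = 2.449 × 776.12 = 1901 g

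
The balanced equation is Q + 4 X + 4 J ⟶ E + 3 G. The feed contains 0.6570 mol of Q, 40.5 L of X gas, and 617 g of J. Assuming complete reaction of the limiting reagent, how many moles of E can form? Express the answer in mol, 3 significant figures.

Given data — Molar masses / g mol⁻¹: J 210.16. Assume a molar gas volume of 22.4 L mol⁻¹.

0.452 mol

n(Q) = 0.6570 mol
n(X) = 40.50 / 22.4 = 1.808 mol
n(J) = 617.0 / 210.16 = 2.936 mol
n/ν for Q = 0.6570/1 = 0.6570
n/ν for X = 1.808/4 = 0.4520
n/ν for J = 2.936/4 = 0.7340
Smallest n/ν is X → limiting reagent.
n(E) = (1/4) × 1.808 = 0.4520 mol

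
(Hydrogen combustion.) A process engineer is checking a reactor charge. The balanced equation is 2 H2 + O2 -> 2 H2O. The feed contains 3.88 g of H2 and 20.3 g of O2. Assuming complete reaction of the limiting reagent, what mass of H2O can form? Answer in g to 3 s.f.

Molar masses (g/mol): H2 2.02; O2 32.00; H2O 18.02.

n(H2) = 3.880 / 2.02 = 1.921 mol
n(O2) = 20.30 / 32.00 = 0.6344 mol
n/ν for H2 = 1.921/2 = 0.9605
n/ν for O2 = 0.6344/1 = 0.6344
Smallest n/ν is O2 → limiting reagent.
n(H2O) = (2/1) × 0.6344 = 1.269 mol
mass = 1.269 × 18.02 = 22.87 g

22.9 g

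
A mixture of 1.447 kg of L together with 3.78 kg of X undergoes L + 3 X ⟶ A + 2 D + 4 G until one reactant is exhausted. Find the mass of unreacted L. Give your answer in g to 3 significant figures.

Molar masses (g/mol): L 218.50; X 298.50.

525 g

n(L) = 1.447×1000 / 218.50 = 6.622 mol
n(X) = 3.780×1000 / 298.50 = 12.66 mol
n/ν → L: 6.622, X: 4.220; X is limiting.
L consumed = (1/3) × 12.66 = 4.220 mol
L remaining = 6.622 − 4.220 = 2.402 mol
mass = 2.402 × 218.50 = 524.8 g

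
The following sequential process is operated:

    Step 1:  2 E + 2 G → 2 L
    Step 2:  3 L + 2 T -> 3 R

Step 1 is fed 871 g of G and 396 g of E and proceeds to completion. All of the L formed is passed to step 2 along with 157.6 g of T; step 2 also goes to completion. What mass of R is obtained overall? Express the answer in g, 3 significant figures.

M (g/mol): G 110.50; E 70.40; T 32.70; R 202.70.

1140 g

Step 1:
n(G) = 871.0 / 110.50 = 7.882 mol
n(E) = 396.0 / 70.40 = 5.625 mol
n/ν for G = 7.882/2 = 3.941
n/ν for E = 5.625/2 = 2.813
Smallest n/ν is E → limiting reagent.
n(L) produced = (2/2) × 5.625 = 5.625 mol
Step 2:
n(L) available = 5.625 mol
n(T) = 157.6 / 32.70 = 4.820 mol
n/ν for L = 5.625/3 = 1.875
n/ν for T = 4.820/2 = 2.410
Smallest n/ν is L → limiting reagent.
n(R) = (3/3) × 5.625 = 5.625 mol
mass = 5.625 × 202.70 = 1140 g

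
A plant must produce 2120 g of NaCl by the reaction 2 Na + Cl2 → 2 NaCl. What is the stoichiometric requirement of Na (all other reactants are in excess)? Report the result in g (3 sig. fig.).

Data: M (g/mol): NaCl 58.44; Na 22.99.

834 g

n(NaCl) = 2120 / 58.44 = 36.28 mol
n(Na) = (2/2) × 36.28 = 36.28 mol
mass = 36.28 × 22.99 = 834.1 g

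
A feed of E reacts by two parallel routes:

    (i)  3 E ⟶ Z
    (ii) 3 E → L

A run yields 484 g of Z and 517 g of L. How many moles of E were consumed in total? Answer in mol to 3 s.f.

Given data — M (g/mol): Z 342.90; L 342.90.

8.76 mol

n(Z) = 484 / 342.90 = 1.411 mol
n(L) = 517 / 342.90 = 1.508 mol
n(E) via (i) = (3/1)×1.411 = 4.233 mol
n(E) via (ii) = (3/1)×1.508 = 4.524 mol
total n(E) = 4.233 + 4.524 = 8.757 mol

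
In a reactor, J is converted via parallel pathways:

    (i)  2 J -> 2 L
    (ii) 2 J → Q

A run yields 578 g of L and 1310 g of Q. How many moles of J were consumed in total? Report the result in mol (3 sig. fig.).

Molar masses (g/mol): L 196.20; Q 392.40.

n(L) = 578 / 196.20 = 2.946 mol
n(Q) = 1310 / 392.40 = 3.338 mol
n(J) via (i) = (2/2)×2.946 = 2.946 mol
n(J) via (ii) = (2/1)×3.338 = 6.676 mol
total n(J) = 2.946 + 6.676 = 9.622 mol

9.62 mol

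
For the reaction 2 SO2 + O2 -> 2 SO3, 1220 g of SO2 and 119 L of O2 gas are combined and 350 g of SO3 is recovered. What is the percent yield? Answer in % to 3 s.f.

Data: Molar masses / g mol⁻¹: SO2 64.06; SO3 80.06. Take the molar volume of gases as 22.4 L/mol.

41.1 %

n(SO2) = 1220 / 64.06 = 19.04 mol
n(O2) = 119.0 / 22.4 = 5.313 mol
n/ν for SO2 = 19.04/2 = 9.520
n/ν for O2 = 5.313/1 = 5.313
Smallest n/ν is O2 → limiting reagent.
theoretical n(SO3) = (2/1) × 5.313 = 10.63 mol → 851.0 g
% yield = 350 / 851.0 × 100 = 41.13 %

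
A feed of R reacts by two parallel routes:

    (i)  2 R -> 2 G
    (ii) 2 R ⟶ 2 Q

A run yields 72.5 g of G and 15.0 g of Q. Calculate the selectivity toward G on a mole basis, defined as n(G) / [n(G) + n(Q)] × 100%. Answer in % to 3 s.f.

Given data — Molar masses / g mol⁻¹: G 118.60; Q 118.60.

82.9 %

n(G) = 72.5 / 118.60 = 0.6113 mol
n(Q) = 15.0 / 118.60 = 0.1265 mol
selectivity = 0.6113/(0.6113+0.1265) × 100 = 82.85 %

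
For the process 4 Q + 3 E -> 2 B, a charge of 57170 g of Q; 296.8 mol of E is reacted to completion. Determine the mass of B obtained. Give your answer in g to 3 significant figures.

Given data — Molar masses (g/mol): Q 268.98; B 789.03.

83900 g

n(Q) = 57170 / 268.98 = 212.5 mol
n(E) = 296.8 mol
n/ν for Q = 212.5/4 = 53.13
n/ν for E = 296.8/3 = 98.93
Smallest n/ν is Q → limiting reagent.
n(B) = (2/4) × 212.5 = 106.3 mol
mass = 106.3 × 789.03 = 83870 g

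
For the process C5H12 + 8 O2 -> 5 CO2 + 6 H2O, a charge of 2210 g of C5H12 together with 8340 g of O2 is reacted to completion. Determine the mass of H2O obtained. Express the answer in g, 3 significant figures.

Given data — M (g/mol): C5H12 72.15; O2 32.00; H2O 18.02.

3310 g

n(C5H12) = 2210 / 72.15 = 30.63 mol
n(O2) = 8340 / 32.00 = 260.6 mol
n/ν for C5H12 = 30.63/1 = 30.63
n/ν for O2 = 260.6/8 = 32.58
Smallest n/ν is C5H12 → limiting reagent.
n(H2O) = (6/1) × 30.63 = 183.8 mol
mass = 183.8 × 18.02 = 3312 g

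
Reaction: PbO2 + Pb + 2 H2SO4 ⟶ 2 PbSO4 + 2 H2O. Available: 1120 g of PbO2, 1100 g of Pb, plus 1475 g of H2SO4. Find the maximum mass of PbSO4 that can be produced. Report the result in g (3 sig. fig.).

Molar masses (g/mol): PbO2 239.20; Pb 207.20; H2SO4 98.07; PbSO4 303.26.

n(PbO2) = 1120 / 239.20 = 4.682 mol
n(Pb) = 1100 / 207.20 = 5.309 mol
n(H2SO4) = 1475 / 98.07 = 15.04 mol
n/ν → PbO2: 4.682, Pb: 5.309, H2SO4: 7.520; PbO2 is limiting.
n(PbSO4) = (2/1) × 4.682 = 9.364 mol
mass = 9.364 × 303.26 = 2840 g

2840 g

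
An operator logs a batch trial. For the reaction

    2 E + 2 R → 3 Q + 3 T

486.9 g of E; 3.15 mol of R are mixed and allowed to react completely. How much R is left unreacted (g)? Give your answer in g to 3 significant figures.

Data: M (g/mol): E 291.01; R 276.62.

409 g

n(E) = 486.9 / 291.01 = 1.673 mol
n(R) = 3.150 mol
n/ν → E: 0.8365, R: 1.575; E is limiting.
R consumed = (2/2) × 1.673 = 1.673 mol
R remaining = 3.150 − 1.673 = 1.477 mol
mass = 1.477 × 276.62 = 408.6 g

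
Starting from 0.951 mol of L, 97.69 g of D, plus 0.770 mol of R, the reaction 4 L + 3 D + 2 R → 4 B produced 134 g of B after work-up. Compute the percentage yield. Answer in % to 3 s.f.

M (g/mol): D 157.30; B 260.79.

62.1 %

n(L) = 0.9510 mol
n(D) = 97.69 / 157.30 = 0.6210 mol
n(R) = 0.7700 mol
n/ν for L = 0.9510/4 = 0.2378
n/ν for D = 0.6210/3 = 0.2070
n/ν for R = 0.7700/2 = 0.3850
Smallest n/ν is D → limiting reagent.
theoretical n(B) = (4/3) × 0.6210 = 0.8280 mol → 215.9 g
% yield = 134 / 215.9 × 100 = 62.07 %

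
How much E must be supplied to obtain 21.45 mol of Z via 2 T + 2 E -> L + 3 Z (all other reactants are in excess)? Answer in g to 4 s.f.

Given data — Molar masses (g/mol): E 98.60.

n(Z) = 21.45 mol
n(E) = (2/3) × 21.45 = 14.30 mol
mass = 14.30 × 98.60 = 1410 g

1410 g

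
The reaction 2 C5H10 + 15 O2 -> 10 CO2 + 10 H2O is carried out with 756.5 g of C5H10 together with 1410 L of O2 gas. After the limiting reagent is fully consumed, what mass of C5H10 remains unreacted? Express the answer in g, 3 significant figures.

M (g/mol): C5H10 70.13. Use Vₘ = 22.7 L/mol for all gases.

n(C5H10) = 756.5 / 70.13 = 10.79 mol
n(O2) = 1410 / 22.7 = 62.11 mol
n/ν → C5H10: 5.395, O2: 4.141; O2 is limiting.
C5H10 consumed = (2/15) × 62.11 = 8.281 mol
C5H10 remaining = 10.79 − 8.281 = 2.509 mol
mass = 2.509 × 70.13 = 176.0 g

176 g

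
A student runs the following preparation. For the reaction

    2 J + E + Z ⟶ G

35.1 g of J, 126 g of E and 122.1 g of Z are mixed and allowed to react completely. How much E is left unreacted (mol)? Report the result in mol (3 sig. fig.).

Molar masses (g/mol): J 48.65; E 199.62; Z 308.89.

0.270 mol

n(J) = 35.10 / 48.65 = 0.7215 mol
n(E) = 126.0 / 199.62 = 0.6312 mol
n(Z) = 122.1 / 308.89 = 0.3953 mol
n/ν for J = 0.7215/2 = 0.3608
n/ν for E = 0.6312/1 = 0.6312
n/ν for Z = 0.3953/1 = 0.3953
Smallest n/ν is J → limiting reagent.
E consumed = (1/2) × 0.7215 = 0.3608 mol
E remaining = 0.6312 − 0.3608 = 0.2704 mol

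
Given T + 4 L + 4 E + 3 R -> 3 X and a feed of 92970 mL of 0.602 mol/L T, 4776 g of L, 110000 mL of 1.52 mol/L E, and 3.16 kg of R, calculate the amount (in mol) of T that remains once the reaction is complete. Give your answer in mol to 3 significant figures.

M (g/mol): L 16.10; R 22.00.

n(T) = 0.602 × 92970/1000 = 55.97 mol
n(L) = 4776 / 16.10 = 296.6 mol
n(E) = 1.52 × 110000/1000 = 167.2 mol
n(R) = 3.160×1000 / 22.00 = 143.6 mol
n/ν for T = 55.97/1 = 55.97
n/ν for L = 296.6/4 = 74.15
n/ν for E = 167.2/4 = 41.80
n/ν for R = 143.6/3 = 47.87
Smallest n/ν is E → limiting reagent.
T consumed = (1/4) × 167.2 = 41.80 mol
T remaining = 55.97 − 41.80 = 14.17 mol

14.2 mol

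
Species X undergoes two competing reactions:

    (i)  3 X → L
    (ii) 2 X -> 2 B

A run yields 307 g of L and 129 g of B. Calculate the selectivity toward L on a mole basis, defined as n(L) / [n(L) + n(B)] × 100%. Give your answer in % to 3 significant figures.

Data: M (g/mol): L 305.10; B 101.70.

44.2 %

n(L) = 307 / 305.10 = 1.006 mol
n(B) = 129 / 101.70 = 1.268 mol
selectivity = 1.006/(1.006+1.268) × 100 = 44.24 %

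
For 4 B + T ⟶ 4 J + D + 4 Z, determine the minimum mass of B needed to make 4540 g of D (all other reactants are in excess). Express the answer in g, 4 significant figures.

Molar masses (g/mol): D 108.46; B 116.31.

19470 g

n(D) = 4540 / 108.46 = 41.86 mol
n(B) = (4/1) × 41.86 = 167.4 mol
mass = 167.4 × 116.31 = 19470 g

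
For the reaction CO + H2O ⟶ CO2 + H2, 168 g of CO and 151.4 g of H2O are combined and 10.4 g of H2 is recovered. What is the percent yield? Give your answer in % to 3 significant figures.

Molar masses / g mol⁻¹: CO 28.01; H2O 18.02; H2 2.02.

n(CO) = 168.0 / 28.01 = 5.998 mol
n(H2O) = 151.4 / 18.02 = 8.402 mol
n/ν for CO = 5.998/1 = 5.998
n/ν for H2O = 8.402/1 = 8.402
Smallest n/ν is CO → limiting reagent.
theoretical n(H2) = (1/1) × 5.998 = 5.998 mol → 12.12 g
% yield = 10.4 / 12.12 × 100 = 85.81 %

85.8 %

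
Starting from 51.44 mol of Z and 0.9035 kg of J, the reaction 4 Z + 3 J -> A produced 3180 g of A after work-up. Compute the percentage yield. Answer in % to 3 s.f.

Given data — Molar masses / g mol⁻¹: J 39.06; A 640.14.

64.4 %

n(Z) = 51.44 mol
n(J) = 0.9035×1000 / 39.06 = 23.13 mol
n/ν for Z = 51.44/4 = 12.86
n/ν for J = 23.13/3 = 7.710
Smallest n/ν is J → limiting reagent.
theoretical n(A) = (1/3) × 23.13 = 7.710 mol → 4935 g
% yield = 3180 / 4935 × 100 = 64.44 %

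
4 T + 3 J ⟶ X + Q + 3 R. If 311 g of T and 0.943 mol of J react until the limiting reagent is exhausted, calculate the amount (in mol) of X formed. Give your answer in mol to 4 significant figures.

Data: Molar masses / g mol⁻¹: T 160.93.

0.3143 mol

n(T) = 311.0 / 160.93 = 1.933 mol
n(J) = 0.9430 mol
n/ν → T: 0.4833, J: 0.3143; J is limiting.
n(X) = (1/3) × 0.9430 = 0.3143 mol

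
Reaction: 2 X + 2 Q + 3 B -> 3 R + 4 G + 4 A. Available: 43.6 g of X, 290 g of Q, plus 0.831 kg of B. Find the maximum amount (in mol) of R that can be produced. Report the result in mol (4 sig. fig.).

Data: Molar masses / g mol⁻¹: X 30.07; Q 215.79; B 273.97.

n(X) = 43.60 / 30.07 = 1.450 mol
n(Q) = 290.0 / 215.79 = 1.344 mol
n(B) = 0.8310×1000 / 273.97 = 3.033 mol
n/ν for X = 1.450/2 = 0.7250
n/ν for Q = 1.344/2 = 0.6720
n/ν for B = 3.033/3 = 1.011
Smallest n/ν is Q → limiting reagent.
n(R) = (3/2) × 1.344 = 2.016 mol

2.016 mol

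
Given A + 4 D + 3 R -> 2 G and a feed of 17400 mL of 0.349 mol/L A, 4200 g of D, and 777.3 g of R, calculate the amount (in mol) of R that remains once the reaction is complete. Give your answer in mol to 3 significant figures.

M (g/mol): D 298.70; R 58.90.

n(A) = 0.349 × 17400/1000 = 6.073 mol
n(D) = 4200 / 298.70 = 14.06 mol
n(R) = 777.3 / 58.90 = 13.20 mol
n/ν for A = 6.073/1 = 6.073
n/ν for D = 14.06/4 = 3.515
n/ν for R = 13.20/3 = 4.400
Smallest n/ν is D → limiting reagent.
R consumed = (3/4) × 14.06 = 10.55 mol
R remaining = 13.20 − 10.55 = 2.650 mol

2.65 mol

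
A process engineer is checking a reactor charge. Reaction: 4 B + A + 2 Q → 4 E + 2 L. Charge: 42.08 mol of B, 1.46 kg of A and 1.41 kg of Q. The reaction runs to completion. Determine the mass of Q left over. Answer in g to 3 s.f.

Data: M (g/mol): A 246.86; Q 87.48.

375 g

n(B) = 42.08 mol
n(A) = 1.460×1000 / 246.86 = 5.914 mol
n(Q) = 1.410×1000 / 87.48 = 16.12 mol
n/ν for B = 42.08/4 = 10.52
n/ν for A = 5.914/1 = 5.914
n/ν for Q = 16.12/2 = 8.060
Smallest n/ν is A → limiting reagent.
Q consumed = (2/1) × 5.914 = 11.83 mol
Q remaining = 16.12 − 11.83 = 4.290 mol
mass = 4.290 × 87.48 = 375.3 g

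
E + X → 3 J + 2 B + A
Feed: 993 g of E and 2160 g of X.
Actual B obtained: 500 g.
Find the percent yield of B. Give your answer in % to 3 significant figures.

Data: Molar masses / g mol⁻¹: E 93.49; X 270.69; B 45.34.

69.1 %

n(E) = 993.0 / 93.49 = 10.62 mol
n(X) = 2160 / 270.69 = 7.980 mol
n/ν → E: 10.62, X: 7.980; X is limiting.
theoretical n(B) = (2/1) × 7.980 = 15.96 mol → 723.6 g
% yield = 500 / 723.6 × 100 = 69.10 %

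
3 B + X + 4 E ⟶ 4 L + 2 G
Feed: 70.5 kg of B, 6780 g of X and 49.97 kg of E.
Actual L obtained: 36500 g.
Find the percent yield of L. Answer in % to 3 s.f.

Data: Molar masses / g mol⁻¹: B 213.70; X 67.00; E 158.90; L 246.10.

n(B) = 70.50×1000 / 213.70 = 329.9 mol
n(X) = 6780 / 67.00 = 101.2 mol
n(E) = 49.97×1000 / 158.90 = 314.5 mol
n/ν → B: 110.0, X: 101.2, E: 78.63; E is limiting.
theoretical n(L) = (4/4) × 314.5 = 314.5 mol → 77400 g
% yield = 36500 / 77400 × 100 = 47.16 %

47.2 %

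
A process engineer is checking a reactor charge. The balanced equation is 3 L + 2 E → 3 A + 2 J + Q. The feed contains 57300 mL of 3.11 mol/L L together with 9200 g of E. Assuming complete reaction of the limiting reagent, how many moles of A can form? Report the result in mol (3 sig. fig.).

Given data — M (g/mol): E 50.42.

178 mol

n(L) = 3.11 × 57300/1000 = 178.2 mol
n(E) = 9200 / 50.42 = 182.5 mol
n/ν → L: 59.40, E: 91.25; L is limiting.
n(A) = (3/3) × 178.2 = 178.2 mol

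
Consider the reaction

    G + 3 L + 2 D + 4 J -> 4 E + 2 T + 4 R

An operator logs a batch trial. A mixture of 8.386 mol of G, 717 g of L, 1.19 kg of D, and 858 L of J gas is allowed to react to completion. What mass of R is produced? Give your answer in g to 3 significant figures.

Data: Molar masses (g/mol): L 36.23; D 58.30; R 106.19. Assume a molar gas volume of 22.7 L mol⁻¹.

2800 g

n(G) = 8.386 mol
n(L) = 717.0 / 36.23 = 19.79 mol
n(D) = 1.190×1000 / 58.30 = 20.41 mol
n(J) = 858.0 / 22.7 = 37.80 mol
n/ν for G = 8.386/1 = 8.386
n/ν for L = 19.79/3 = 6.597
n/ν for D = 20.41/2 = 10.21
n/ν for J = 37.80/4 = 9.450
Smallest n/ν is L → limiting reagent.
n(R) = (4/3) × 19.79 = 26.39 mol
mass = 26.39 × 106.19 = 2802 g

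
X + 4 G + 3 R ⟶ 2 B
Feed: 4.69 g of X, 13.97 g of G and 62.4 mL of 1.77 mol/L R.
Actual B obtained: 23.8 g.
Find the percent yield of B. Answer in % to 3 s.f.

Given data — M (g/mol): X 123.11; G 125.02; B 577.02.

73.8 %

n(X) = 4.690 / 123.11 = 0.03810 mol
n(G) = 13.97 / 125.02 = 0.1117 mol
n(R) = 1.77 × 62.40/1000 = 0.1104 mol
n/ν → X: 0.03810, G: 0.02793, R: 0.03680; G is limiting.
theoretical n(B) = (2/4) × 0.1117 = 0.05585 mol → 32.23 g
% yield = 23.8 / 32.23 × 100 = 73.84 %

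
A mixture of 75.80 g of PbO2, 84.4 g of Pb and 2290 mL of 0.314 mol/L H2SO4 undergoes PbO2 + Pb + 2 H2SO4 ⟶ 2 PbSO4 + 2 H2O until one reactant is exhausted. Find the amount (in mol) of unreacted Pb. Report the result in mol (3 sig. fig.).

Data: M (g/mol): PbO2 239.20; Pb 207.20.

n(PbO2) = 75.80 / 239.20 = 0.3169 mol
n(Pb) = 84.40 / 207.20 = 0.4073 mol
n(H2SO4) = 0.314 × 2290/1000 = 0.7191 mol
n/ν for PbO2 = 0.3169/1 = 0.3169
n/ν for Pb = 0.4073/1 = 0.4073
n/ν for H2SO4 = 0.7191/2 = 0.3596
Smallest n/ν is PbO2 → limiting reagent.
Pb consumed = (1/1) × 0.3169 = 0.3169 mol
Pb remaining = 0.4073 − 0.3169 = 0.09040 mol

0.0904 mol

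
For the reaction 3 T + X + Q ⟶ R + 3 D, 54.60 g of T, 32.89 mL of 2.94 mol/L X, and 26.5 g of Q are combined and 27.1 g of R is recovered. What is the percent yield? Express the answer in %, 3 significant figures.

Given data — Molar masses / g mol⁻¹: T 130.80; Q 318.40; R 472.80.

68.9 %

n(T) = 54.60 / 130.80 = 0.4174 mol
n(X) = 2.94 × 32.89/1000 = 0.09670 mol
n(Q) = 26.50 / 318.40 = 0.08323 mol
n/ν → T: 0.1391, X: 0.09670, Q: 0.08323; Q is limiting.
theoretical n(R) = (1/1) × 0.08323 = 0.08323 mol → 39.35 g
% yield = 27.1 / 39.35 × 100 = 68.87 %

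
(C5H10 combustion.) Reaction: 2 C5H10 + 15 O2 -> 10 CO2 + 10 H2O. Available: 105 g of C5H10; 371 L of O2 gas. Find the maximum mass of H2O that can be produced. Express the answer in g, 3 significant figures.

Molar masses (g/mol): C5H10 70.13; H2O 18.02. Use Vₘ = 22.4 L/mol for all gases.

135 g

n(C5H10) = 105.0 / 70.13 = 1.497 mol
n(O2) = 371.0 / 22.4 = 16.56 mol
n/ν for C5H10 = 1.497/2 = 0.7485
n/ν for O2 = 16.56/15 = 1.104
Smallest n/ν is C5H10 → limiting reagent.
n(H2O) = (10/2) × 1.497 = 7.485 mol
mass = 7.485 × 18.02 = 134.9 g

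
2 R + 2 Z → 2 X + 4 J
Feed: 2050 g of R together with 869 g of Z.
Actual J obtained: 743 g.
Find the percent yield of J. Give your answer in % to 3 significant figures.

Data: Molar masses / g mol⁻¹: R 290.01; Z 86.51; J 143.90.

36.5 %

n(R) = 2050 / 290.01 = 7.069 mol
n(Z) = 869.0 / 86.51 = 10.05 mol
n/ν → R: 3.535, Z: 5.025; R is limiting.
theoretical n(J) = (4/2) × 7.069 = 14.14 mol → 2035 g
% yield = 743 / 2035 × 100 = 36.51 %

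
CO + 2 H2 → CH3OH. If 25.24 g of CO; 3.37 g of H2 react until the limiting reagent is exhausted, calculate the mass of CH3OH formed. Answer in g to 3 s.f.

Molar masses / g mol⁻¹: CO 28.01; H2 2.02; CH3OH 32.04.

n(CO) = 25.24 / 28.01 = 0.9011 mol
n(H2) = 3.370 / 2.02 = 1.668 mol
n/ν → CO: 0.9011, H2: 0.8340; H2 is limiting.
n(CH3OH) = (1/2) × 1.668 = 0.8340 mol
mass = 0.8340 × 32.04 = 26.72 g

26.7 g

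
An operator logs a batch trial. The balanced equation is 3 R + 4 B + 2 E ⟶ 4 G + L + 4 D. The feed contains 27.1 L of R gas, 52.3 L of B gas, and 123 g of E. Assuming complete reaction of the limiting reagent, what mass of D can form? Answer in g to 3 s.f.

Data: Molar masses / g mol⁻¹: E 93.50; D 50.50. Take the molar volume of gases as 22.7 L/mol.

n(R) = 27.10 / 22.7 = 1.194 mol
n(B) = 52.30 / 22.7 = 2.304 mol
n(E) = 123.0 / 93.50 = 1.316 mol
n/ν → R: 0.3980, B: 0.5760, E: 0.6580; R is limiting.
n(D) = (4/3) × 1.194 = 1.592 mol
mass = 1.592 × 50.50 = 80.40 g

80.4 g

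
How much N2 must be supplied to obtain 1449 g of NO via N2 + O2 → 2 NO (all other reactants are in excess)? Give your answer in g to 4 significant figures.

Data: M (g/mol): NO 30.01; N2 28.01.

n(NO) = 1449 / 30.01 = 48.28 mol
n(N2) = (1/2) × 48.28 = 24.14 mol
mass = 24.14 × 28.01 = 676.2 g

676.2 g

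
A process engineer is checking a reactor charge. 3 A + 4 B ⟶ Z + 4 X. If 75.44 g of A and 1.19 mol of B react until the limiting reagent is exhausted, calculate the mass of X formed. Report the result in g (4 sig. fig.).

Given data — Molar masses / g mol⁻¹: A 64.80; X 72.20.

n(A) = 75.44 / 64.80 = 1.164 mol
n(B) = 1.190 mol
n/ν for A = 1.164/3 = 0.3880
n/ν for B = 1.190/4 = 0.2975
Smallest n/ν is B → limiting reagent.
n(X) = (4/4) × 1.190 = 1.190 mol
mass = 1.190 × 72.20 = 85.92 g

85.92 g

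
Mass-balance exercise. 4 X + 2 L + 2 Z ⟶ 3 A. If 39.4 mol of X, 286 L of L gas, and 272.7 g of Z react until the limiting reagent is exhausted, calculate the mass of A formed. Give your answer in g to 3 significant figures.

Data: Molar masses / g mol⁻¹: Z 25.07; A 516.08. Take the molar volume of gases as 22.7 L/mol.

n(X) = 39.40 mol
n(L) = 286.0 / 22.7 = 12.60 mol
n(Z) = 272.7 / 25.07 = 10.88 mol
n/ν for X = 39.40/4 = 9.850
n/ν for L = 12.60/2 = 6.300
n/ν for Z = 10.88/2 = 5.440
Smallest n/ν is Z → limiting reagent.
n(A) = (3/2) × 10.88 = 16.32 mol
mass = 16.32 × 516.08 = 8422 g

8420 g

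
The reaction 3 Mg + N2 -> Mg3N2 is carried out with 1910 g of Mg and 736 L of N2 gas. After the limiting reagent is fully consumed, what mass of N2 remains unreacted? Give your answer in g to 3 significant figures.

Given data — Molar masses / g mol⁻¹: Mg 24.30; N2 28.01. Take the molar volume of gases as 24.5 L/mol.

n(Mg) = 1910 / 24.30 = 78.60 mol
n(N2) = 736.0 / 24.5 = 30.04 mol
n/ν for Mg = 78.60/3 = 26.20
n/ν for N2 = 30.04/1 = 30.04
Smallest n/ν is Mg → limiting reagent.
N2 consumed = (1/3) × 78.60 = 26.20 mol
N2 remaining = 30.04 − 26.20 = 3.840 mol
mass = 3.840 × 28.01 = 107.6 g

108 g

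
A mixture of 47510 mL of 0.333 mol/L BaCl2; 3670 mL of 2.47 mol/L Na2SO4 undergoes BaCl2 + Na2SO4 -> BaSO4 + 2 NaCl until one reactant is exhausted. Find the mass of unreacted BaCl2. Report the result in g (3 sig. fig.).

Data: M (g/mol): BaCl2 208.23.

n(BaCl2) = 0.333 × 47510/1000 = 15.82 mol
n(Na2SO4) = 2.47 × 3670/1000 = 9.065 mol
n/ν → BaCl2: 15.82, Na2SO4: 9.065; Na2SO4 is limiting.
BaCl2 consumed = (1/1) × 9.065 = 9.065 mol
BaCl2 remaining = 15.82 − 9.065 = 6.755 mol
mass = 6.755 × 208.23 = 1407 g

1410 g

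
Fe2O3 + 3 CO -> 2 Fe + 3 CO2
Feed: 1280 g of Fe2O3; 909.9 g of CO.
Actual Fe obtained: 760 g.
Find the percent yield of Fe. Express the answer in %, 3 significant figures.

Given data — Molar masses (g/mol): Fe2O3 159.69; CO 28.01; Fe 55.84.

n(Fe2O3) = 1280 / 159.69 = 8.016 mol
n(CO) = 909.9 / 28.01 = 32.48 mol
n/ν for Fe2O3 = 8.016/1 = 8.016
n/ν for CO = 32.48/3 = 10.83
Smallest n/ν is Fe2O3 → limiting reagent.
theoretical n(Fe) = (2/1) × 8.016 = 16.03 mol → 895.1 g
% yield = 760 / 895.1 × 100 = 84.91 %

84.9 %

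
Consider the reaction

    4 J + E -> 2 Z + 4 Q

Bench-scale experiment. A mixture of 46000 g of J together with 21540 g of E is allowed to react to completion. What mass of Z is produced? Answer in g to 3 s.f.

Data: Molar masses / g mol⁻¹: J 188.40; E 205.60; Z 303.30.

n(J) = 46000 / 188.40 = 244.2 mol
n(E) = 21540 / 205.60 = 104.8 mol
n/ν for J = 244.2/4 = 61.05
n/ν for E = 104.8/1 = 104.8
Smallest n/ν is J → limiting reagent.
n(Z) = (2/4) × 244.2 = 122.1 mol
mass = 122.1 × 303.30 = 37030 g

37000 g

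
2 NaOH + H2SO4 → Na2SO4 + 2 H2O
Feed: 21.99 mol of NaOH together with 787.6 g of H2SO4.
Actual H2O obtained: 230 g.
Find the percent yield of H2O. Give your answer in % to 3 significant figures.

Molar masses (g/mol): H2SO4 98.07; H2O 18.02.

79.5 %

n(NaOH) = 21.99 mol
n(H2SO4) = 787.6 / 98.07 = 8.031 mol
n/ν for NaOH = 21.99/2 = 11.00
n/ν for H2SO4 = 8.031/1 = 8.031
Smallest n/ν is H2SO4 → limiting reagent.
theoretical n(H2O) = (2/1) × 8.031 = 16.06 mol → 289.4 g
% yield = 230 / 289.4 × 100 = 79.47 %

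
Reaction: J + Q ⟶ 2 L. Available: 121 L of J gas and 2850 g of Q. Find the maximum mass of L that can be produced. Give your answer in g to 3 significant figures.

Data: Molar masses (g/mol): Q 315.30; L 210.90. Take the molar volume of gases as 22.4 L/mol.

2280 g

n(J) = 121.0 / 22.4 = 5.402 mol
n(Q) = 2850 / 315.30 = 9.039 mol
n/ν for J = 5.402/1 = 5.402
n/ν for Q = 9.039/1 = 9.039
Smallest n/ν is J → limiting reagent.
n(L) = (2/1) × 5.402 = 10.80 mol
mass = 10.80 × 210.90 = 2278 g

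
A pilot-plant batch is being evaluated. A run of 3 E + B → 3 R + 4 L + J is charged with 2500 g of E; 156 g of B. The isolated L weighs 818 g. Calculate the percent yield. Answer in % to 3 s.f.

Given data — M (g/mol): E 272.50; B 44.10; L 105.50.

n(E) = 2500 / 272.50 = 9.174 mol
n(B) = 156.0 / 44.10 = 3.537 mol
n/ν → E: 3.058, B: 3.537; E is limiting.
theoretical n(L) = (4/3) × 9.174 = 12.23 mol → 1290 g
% yield = 818 / 1290 × 100 = 63.41 %

63.4 %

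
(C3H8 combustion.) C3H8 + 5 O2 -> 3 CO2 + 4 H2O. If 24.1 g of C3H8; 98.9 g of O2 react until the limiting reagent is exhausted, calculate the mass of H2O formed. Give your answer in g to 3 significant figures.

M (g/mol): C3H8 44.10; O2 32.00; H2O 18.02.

39.4 g

n(C3H8) = 24.10 / 44.10 = 0.5465 mol
n(O2) = 98.90 / 32.00 = 3.091 mol
n/ν for C3H8 = 0.5465/1 = 0.5465
n/ν for O2 = 3.091/5 = 0.6182
Smallest n/ν is C3H8 → limiting reagent.
n(H2O) = (4/1) × 0.5465 = 2.186 mol
mass = 2.186 × 18.02 = 39.39 g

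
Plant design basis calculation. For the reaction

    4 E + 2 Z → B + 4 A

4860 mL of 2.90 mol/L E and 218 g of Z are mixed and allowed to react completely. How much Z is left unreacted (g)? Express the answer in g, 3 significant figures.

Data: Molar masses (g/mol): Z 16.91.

98.8 g

n(E) = 2.90 × 4860/1000 = 14.09 mol
n(Z) = 218.0 / 16.91 = 12.89 mol
n/ν for E = 14.09/4 = 3.523
n/ν for Z = 12.89/2 = 6.445
Smallest n/ν is E → limiting reagent.
Z consumed = (2/4) × 14.09 = 7.045 mol
Z remaining = 12.89 − 7.045 = 5.845 mol
mass = 5.845 × 16.91 = 98.84 g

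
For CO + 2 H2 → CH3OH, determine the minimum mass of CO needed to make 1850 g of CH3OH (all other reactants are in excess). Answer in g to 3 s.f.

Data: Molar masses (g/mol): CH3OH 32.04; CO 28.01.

n(CH3OH) = 1850 / 32.04 = 57.74 mol
n(CO) = (1/1) × 57.74 = 57.74 mol
mass = 57.74 × 28.01 = 1617 g

1620 g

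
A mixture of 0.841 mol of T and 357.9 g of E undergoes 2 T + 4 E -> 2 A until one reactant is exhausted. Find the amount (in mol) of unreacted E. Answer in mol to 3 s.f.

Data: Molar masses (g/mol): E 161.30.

n(T) = 0.8410 mol
n(E) = 357.9 / 161.30 = 2.219 mol
n/ν → T: 0.4205, E: 0.5548; T is limiting.
E consumed = (4/2) × 0.8410 = 1.682 mol
E remaining = 2.219 − 1.682 = 0.5370 mol

0.537 mol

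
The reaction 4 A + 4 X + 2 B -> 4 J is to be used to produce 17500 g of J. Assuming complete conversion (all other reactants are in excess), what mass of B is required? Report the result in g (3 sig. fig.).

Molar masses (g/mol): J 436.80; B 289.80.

5810 g

n(J) = 17500 / 436.80 = 40.06 mol
n(B) = (2/4) × 40.06 = 20.03 mol
mass = 20.03 × 289.80 = 5805 g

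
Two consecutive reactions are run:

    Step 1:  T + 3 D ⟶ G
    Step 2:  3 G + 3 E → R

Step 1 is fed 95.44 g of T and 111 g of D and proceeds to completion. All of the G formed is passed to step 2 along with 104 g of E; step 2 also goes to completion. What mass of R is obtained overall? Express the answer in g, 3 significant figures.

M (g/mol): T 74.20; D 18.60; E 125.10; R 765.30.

Step 1:
n(T) = 95.44 / 74.20 = 1.286 mol
n(D) = 111.0 / 18.60 = 5.968 mol
n/ν for T = 1.286/1 = 1.286
n/ν for D = 5.968/3 = 1.989
Smallest n/ν is T → limiting reagent.
n(G) produced = (1/1) × 1.286 = 1.286 mol
Step 2:
n(G) available = 1.286 mol
n(E) = 104.0 / 125.10 = 0.8313 mol
n/ν for G = 1.286/3 = 0.4287
n/ν for E = 0.8313/3 = 0.2771
Smallest n/ν is E → limiting reagent.
n(R) = (1/3) × 0.8313 = 0.2771 mol
mass = 0.2771 × 765.30 = 212.1 g

212 g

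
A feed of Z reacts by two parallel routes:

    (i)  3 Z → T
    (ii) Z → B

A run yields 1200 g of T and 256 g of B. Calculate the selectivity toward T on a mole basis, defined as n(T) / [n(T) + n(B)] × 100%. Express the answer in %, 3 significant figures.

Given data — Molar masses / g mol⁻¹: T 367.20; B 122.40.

n(T) = 1200 / 367.20 = 3.268 mol
n(B) = 256 / 122.40 = 2.092 mol
selectivity = 3.268/(3.268+2.092) × 100 = 60.97 %

61.0 %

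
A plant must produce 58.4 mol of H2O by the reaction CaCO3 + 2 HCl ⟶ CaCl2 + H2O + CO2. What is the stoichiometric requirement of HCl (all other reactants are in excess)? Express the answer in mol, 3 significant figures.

n(H2O) = 58.40 mol
n(HCl) = (2/1) × 58.40 = 116.8 mol

117 mol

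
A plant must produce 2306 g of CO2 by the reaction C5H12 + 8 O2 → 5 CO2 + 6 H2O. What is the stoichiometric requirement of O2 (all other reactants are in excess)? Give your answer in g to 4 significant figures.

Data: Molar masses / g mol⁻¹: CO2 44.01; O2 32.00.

n(CO2) = 2306 / 44.01 = 52.40 mol
n(O2) = (8/5) × 52.40 = 83.84 mol
mass = 83.84 × 32.00 = 2683 g

2683 g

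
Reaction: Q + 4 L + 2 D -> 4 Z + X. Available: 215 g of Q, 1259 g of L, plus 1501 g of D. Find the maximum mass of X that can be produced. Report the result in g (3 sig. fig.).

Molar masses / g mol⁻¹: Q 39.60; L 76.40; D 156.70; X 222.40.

n(Q) = 215.0 / 39.60 = 5.429 mol
n(L) = 1259 / 76.40 = 16.48 mol
n(D) = 1501 / 156.70 = 9.579 mol
n/ν for Q = 5.429/1 = 5.429
n/ν for L = 16.48/4 = 4.120
n/ν for D = 9.579/2 = 4.790
Smallest n/ν is L → limiting reagent.
n(X) = (1/4) × 16.48 = 4.120 mol
mass = 4.120 × 222.40 = 916.3 g

916 g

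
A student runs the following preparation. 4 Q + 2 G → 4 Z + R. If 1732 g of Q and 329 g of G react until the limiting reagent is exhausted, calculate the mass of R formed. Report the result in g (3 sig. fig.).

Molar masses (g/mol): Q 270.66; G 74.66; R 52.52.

n(Q) = 1732 / 270.66 = 6.399 mol
n(G) = 329.0 / 74.66 = 4.407 mol
n/ν for Q = 6.399/4 = 1.600
n/ν for G = 4.407/2 = 2.204
Smallest n/ν is Q → limiting reagent.
n(R) = (1/4) × 6.399 = 1.600 mol
mass = 1.600 × 52.52 = 84.03 g

84.0 g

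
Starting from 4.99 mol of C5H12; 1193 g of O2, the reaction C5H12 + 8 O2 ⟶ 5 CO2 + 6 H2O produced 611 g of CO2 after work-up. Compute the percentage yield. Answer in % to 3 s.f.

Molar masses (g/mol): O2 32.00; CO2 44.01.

59.6 %

n(C5H12) = 4.990 mol
n(O2) = 1193 / 32.00 = 37.28 mol
n/ν for C5H12 = 4.990/1 = 4.990
n/ν for O2 = 37.28/8 = 4.660
Smallest n/ν is O2 → limiting reagent.
theoretical n(CO2) = (5/8) × 37.28 = 23.30 mol → 1025 g
% yield = 611 / 1025 × 100 = 59.61 %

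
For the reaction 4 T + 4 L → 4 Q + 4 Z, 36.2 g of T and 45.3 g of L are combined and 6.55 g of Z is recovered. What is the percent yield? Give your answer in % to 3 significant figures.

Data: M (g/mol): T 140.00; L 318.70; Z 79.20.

58.2 %

n(T) = 36.20 / 140.00 = 0.2586 mol
n(L) = 45.30 / 318.70 = 0.1421 mol
n/ν for T = 0.2586/4 = 0.06465
n/ν for L = 0.1421/4 = 0.03553
Smallest n/ν is L → limiting reagent.
theoretical n(Z) = (4/4) × 0.1421 = 0.1421 mol → 11.25 g
% yield = 6.55 / 11.25 × 100 = 58.22 %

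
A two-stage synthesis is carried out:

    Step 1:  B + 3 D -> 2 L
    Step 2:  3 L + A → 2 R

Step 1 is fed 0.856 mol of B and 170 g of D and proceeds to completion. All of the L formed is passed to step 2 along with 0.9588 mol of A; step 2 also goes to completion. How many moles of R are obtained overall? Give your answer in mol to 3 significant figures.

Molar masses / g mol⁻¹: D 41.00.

Step 1:
n(B) = 0.8560 mol
n(D) = 170.0 / 41.00 = 4.146 mol
n/ν → B: 0.8560, D: 1.382; B is limiting.
n(L) produced = (2/1) × 0.8560 = 1.712 mol
Step 2:
n(L) available = 1.712 mol
n(A) = 0.9588 mol
n/ν → L: 0.5707, A: 0.9588; L is limiting.
n(R) = (2/3) × 1.712 = 1.141 mol

1.14 mol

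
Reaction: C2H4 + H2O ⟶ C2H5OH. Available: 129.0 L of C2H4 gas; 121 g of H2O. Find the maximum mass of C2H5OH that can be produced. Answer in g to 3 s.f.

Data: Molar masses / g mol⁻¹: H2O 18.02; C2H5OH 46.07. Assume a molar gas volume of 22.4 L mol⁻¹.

n(C2H4) = 129.0 / 22.4 = 5.759 mol
n(H2O) = 121.0 / 18.02 = 6.715 mol
n/ν → C2H4: 5.759, H2O: 6.715; C2H4 is limiting.
n(C2H5OH) = (1/1) × 5.759 = 5.759 mol
mass = 5.759 × 46.07 = 265.3 g

265 g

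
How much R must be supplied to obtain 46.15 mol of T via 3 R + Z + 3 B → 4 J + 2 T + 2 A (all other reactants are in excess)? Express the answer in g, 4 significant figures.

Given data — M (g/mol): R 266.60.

18460 g

n(T) = 46.15 mol
n(R) = (3/2) × 46.15 = 69.23 mol
mass = 69.23 × 266.60 = 18460 g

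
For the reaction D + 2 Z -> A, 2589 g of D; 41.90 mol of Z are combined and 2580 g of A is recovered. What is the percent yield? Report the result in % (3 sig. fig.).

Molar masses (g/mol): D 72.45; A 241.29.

n(D) = 2589 / 72.45 = 35.73 mol
n(Z) = 41.90 mol
n/ν for D = 35.73/1 = 35.73
n/ν for Z = 41.90/2 = 20.95
Smallest n/ν is Z → limiting reagent.
theoretical n(A) = (1/2) × 41.90 = 20.95 mol → 5055 g
% yield = 2580 / 5055 × 100 = 51.04 %

51.0 %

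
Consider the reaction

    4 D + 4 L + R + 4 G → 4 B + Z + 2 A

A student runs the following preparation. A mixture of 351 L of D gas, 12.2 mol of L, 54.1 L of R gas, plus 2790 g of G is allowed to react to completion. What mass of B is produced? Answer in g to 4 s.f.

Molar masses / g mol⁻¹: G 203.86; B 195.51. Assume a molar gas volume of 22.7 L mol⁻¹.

n(D) = 351.0 / 22.7 = 15.46 mol
n(L) = 12.20 mol
n(R) = 54.10 / 22.7 = 2.383 mol
n(G) = 2790 / 203.86 = 13.69 mol
n/ν → D: 3.865, L: 3.050, R: 2.383, G: 3.423; R is limiting.
n(B) = (4/1) × 2.383 = 9.532 mol
mass = 9.532 × 195.51 = 1864 g

1864 g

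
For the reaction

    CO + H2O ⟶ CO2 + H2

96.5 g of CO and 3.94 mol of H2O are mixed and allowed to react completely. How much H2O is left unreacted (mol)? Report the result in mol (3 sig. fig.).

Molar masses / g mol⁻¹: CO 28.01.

n(CO) = 96.50 / 28.01 = 3.445 mol
n(H2O) = 3.940 mol
n/ν for CO = 3.445/1 = 3.445
n/ν for H2O = 3.940/1 = 3.940
Smallest n/ν is CO → limiting reagent.
H2O consumed = (1/1) × 3.445 = 3.445 mol
H2O remaining = 3.940 − 3.445 = 0.4950 mol

0.495 mol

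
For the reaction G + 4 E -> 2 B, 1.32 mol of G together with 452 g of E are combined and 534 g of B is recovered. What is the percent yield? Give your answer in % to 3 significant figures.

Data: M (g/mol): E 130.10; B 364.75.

n(G) = 1.320 mol
n(E) = 452.0 / 130.10 = 3.474 mol
n/ν → G: 1.320, E: 0.8685; E is limiting.
theoretical n(B) = (2/4) × 3.474 = 1.737 mol → 633.6 g
% yield = 534 / 633.6 × 100 = 84.28 %

84.3 %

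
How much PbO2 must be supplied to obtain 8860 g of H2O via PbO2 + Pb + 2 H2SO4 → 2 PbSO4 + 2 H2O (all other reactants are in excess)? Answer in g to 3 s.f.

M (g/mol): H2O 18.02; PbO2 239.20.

58800 g

n(H2O) = 8860 / 18.02 = 491.7 mol
n(PbO2) = (1/2) × 491.7 = 245.9 mol
mass = 245.9 × 239.20 = 58820 g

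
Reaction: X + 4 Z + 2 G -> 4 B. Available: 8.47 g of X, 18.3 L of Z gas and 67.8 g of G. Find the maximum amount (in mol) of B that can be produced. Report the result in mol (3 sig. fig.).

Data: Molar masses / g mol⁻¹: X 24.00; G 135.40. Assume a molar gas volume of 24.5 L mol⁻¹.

0.747 mol

n(X) = 8.470 / 24.00 = 0.3529 mol
n(Z) = 18.30 / 24.5 = 0.7469 mol
n(G) = 67.80 / 135.40 = 0.5007 mol
n/ν → X: 0.3529, Z: 0.1867, G: 0.2504; Z is limiting.
n(B) = (4/4) × 0.7469 = 0.7469 mol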